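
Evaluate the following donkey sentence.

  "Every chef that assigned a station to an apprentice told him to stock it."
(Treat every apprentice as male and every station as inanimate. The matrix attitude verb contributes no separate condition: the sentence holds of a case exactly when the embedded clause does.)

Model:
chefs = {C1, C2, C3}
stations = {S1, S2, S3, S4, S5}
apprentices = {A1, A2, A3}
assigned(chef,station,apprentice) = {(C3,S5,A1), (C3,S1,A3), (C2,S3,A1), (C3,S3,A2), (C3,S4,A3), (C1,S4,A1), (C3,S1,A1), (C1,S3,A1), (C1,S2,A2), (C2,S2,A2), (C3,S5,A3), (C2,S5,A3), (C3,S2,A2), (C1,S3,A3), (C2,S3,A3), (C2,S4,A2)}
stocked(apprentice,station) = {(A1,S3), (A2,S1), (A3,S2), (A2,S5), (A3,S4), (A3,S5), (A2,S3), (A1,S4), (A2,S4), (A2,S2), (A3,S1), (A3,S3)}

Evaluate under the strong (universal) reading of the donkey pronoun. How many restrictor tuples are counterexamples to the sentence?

"him" takes "an apprentice" as antecedent and "it" takes "a station"; both are donkey pronouns co-varying with the restrictor.
Strong reading: for every (c,s,a) with assigned(c,s,a), stocked(a,s).
Restrictor triples: (C1,S2,A2)→stocked(A2,S2) ✓  (C1,S3,A1)→stocked(A1,S3) ✓  (C1,S3,A3)→stocked(A3,S3) ✓  (C1,S4,A1)→stocked(A1,S4) ✓  (C2,S2,A2)→stocked(A2,S2) ✓  (C2,S3,A1)→stocked(A1,S3) ✓  (C2,S3,A3)→stocked(A3,S3) ✓  (C2,S4,A2)→stocked(A2,S4) ✓  (C2,S5,A3)→stocked(A3,S5) ✓  (C3,S1,A1)→stocked(A1,S1) ✗  (C3,S1,A3)→stocked(A3,S1) ✓  (C3,S2,A2)→stocked(A2,S2) ✓  (C3,S3,A2)→stocked(A2,S3) ✓  (C3,S4,A3)→stocked(A3,S4) ✓  (C3,S5,A1)→stocked(A1,S5) ✗  (C3,S5,A3)→stocked(A3,S5) ✓
Counterexamples (restrictor triples failing the scope): 2.

2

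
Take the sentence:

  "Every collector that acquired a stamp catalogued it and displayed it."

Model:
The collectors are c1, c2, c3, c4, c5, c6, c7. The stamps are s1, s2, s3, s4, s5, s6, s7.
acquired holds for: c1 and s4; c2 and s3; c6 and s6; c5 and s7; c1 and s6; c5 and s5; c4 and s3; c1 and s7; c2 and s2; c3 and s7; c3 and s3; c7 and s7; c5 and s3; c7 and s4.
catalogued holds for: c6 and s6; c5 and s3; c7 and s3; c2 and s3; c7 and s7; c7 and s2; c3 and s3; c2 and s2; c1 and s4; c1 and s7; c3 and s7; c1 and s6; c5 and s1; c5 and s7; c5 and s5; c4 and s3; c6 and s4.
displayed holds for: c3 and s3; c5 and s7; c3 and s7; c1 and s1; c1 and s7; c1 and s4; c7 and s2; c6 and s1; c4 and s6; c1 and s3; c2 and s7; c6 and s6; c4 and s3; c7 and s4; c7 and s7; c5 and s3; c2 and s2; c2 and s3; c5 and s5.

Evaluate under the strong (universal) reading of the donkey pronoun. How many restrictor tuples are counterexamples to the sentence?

"it" takes "a stamp" as antecedent — a donkey pronoun bound across the clause boundary.
Strong reading: for every (c,s) with acquired(c,s), catalogued(c,s) ∧ displayed(c,s).
Restrictor pairs: (c1,s4) ✓  (c1,s6) ✗  (c1,s7) ✓  (c2,s2) ✓  (c2,s3) ✓  (c3,s3) ✓  (c3,s7) ✓  (c4,s3) ✓  (c5,s3) ✓  (c5,s5) ✓  (c5,s7) ✓  (c6,s6) ✓  (c7,s4) ✗  (c7,s7) ✓
Counterexamples (restrictor pairs failing the scope): 2.

2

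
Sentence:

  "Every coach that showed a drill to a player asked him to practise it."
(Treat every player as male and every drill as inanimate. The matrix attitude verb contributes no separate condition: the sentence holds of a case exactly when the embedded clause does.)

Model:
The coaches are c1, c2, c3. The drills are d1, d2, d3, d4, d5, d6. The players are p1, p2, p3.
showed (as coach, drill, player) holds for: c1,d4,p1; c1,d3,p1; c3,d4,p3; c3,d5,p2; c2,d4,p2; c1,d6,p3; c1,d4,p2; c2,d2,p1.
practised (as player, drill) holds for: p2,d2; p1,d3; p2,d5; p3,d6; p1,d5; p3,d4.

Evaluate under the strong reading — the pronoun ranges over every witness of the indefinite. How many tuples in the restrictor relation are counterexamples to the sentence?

4

"him" takes "a player" as antecedent and "it" takes "a drill"; both are donkey pronouns co-varying with the restrictor.
Strong reading: for every (c,d,p) with showed(c,d,p), practised(p,d).
Restrictor triples: (c1,d3,p1)→practised(p1,d3) ✓  (c1,d4,p1)→practised(p1,d4) ✗  (c1,d4,p2)→practised(p2,d4) ✗  (c1,d6,p3)→practised(p3,d6) ✓  (c2,d2,p1)→practised(p1,d2) ✗  (c2,d4,p2)→practised(p2,d4) ✗  (c3,d4,p3)→practised(p3,d4) ✓  (c3,d5,p2)→practised(p2,d5) ✓
Counterexamples (restrictor triples failing the scope): 4.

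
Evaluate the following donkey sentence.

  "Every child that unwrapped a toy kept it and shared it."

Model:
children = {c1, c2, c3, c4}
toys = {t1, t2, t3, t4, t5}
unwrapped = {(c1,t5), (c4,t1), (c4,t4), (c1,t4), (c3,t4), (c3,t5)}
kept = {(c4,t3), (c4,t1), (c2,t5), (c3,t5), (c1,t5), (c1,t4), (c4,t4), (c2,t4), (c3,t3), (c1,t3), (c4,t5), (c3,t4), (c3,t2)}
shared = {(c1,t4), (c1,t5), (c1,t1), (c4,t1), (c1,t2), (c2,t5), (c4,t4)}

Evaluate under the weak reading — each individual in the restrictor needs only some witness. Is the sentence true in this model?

"it" takes "a toy" as antecedent — a donkey pronoun bound across the clause boundary.
Weak reading: every child c with some unwrapped-toy has at least one unwrapped-toy t such that kept(c,t) ∧ shared(c,t).
Per child: c1:✓  c3:✗  c4:✓
c3 has no witness among its unwrapped-toys.

False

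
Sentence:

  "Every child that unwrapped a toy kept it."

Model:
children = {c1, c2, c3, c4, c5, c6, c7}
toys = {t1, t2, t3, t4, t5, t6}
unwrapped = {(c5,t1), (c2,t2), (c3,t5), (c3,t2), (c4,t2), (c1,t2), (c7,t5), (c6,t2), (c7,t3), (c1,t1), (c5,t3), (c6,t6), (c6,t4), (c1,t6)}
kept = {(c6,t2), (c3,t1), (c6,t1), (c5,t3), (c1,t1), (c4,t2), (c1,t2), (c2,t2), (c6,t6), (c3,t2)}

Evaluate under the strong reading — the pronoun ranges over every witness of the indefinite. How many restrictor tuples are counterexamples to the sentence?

6

"it" takes "a toy" as antecedent — a donkey pronoun bound across the clause boundary.
Strong reading: for every (c,t) with unwrapped(c,t), kept(c,t).
Restrictor pairs: (c1,t1) ✓  (c1,t2) ✓  (c1,t6) ✗  (c2,t2) ✓  (c3,t2) ✓  (c3,t5) ✗  (c4,t2) ✓  (c5,t1) ✗  (c5,t3) ✓  (c6,t2) ✓  (c6,t4) ✗  (c6,t6) ✓  (c7,t3) ✗  (c7,t5) ✗
Counterexamples (restrictor pairs failing the scope): 6.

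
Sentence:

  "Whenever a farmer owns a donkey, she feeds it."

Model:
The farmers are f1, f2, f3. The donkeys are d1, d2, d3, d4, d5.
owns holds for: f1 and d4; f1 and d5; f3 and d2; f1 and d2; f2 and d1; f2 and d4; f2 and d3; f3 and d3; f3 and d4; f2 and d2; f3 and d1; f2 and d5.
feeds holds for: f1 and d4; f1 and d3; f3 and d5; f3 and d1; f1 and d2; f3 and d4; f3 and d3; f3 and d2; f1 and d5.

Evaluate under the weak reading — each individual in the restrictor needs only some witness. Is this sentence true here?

"it" takes "a donkey" as antecedent — a donkey pronoun bound across the clause boundary.
Weak reading: every farmer f with some owns-donkey has at least one owns-donkey d such that feeds(f,d).
Per farmer: f1:✓  f2:✗  f3:✓
f2 has no witness among its owns-donkeys.

False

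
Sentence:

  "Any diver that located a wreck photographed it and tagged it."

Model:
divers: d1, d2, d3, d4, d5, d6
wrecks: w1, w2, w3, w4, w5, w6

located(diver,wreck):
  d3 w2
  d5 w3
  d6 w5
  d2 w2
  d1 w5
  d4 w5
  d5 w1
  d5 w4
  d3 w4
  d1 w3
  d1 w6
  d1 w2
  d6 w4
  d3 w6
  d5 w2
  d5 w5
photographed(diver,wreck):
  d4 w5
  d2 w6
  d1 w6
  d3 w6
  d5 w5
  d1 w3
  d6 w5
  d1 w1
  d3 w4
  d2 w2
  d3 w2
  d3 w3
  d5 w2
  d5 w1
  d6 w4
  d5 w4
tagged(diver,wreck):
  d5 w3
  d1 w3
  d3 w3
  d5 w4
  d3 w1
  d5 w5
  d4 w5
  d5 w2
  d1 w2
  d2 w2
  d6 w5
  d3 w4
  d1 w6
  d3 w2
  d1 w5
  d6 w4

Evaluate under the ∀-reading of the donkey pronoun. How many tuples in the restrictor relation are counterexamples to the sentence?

"it" takes "a wreck" as antecedent — a donkey pronoun bound across the clause boundary.
Strong reading: for every (d,w) with located(d,w), photographed(d,w) ∧ tagged(d,w).
Restrictor pairs: (d1,w2) ✗  (d1,w3) ✓  (d1,w5) ✗  (d1,w6) ✓  (d2,w2) ✓  (d3,w2) ✓  (d3,w4) ✓  (d3,w6) ✗  (d4,w5) ✓  (d5,w1) ✗  (d5,w2) ✓  (d5,w3) ✗  (d5,w4) ✓  (d5,w5) ✓  (d6,w4) ✓  (d6,w5) ✓
Counterexamples (restrictor pairs failing the scope): 5.

5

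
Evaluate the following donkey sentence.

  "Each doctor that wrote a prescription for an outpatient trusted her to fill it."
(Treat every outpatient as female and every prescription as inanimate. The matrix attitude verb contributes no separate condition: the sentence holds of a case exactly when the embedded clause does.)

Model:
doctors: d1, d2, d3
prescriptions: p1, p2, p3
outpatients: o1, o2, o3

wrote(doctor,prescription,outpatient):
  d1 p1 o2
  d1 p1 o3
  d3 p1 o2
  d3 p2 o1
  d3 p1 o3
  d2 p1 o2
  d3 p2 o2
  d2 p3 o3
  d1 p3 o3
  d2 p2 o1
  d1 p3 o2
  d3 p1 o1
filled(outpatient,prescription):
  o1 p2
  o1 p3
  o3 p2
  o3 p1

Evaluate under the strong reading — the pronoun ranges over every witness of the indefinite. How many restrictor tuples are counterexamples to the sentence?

"her" takes "an outpatient" as antecedent and "it" takes "a prescription"; both are donkey pronouns co-varying with the restrictor.
Strong reading: for every (d,p,o) with wrote(d,p,o), filled(o,p).
Restrictor triples: (d1,p1,o2)→filled(o2,p1) ✗  (d1,p1,o3)→filled(o3,p1) ✓  (d1,p3,o2)→filled(o2,p3) ✗  (d1,p3,o3)→filled(o3,p3) ✗  (d2,p1,o2)→filled(o2,p1) ✗  (d2,p2,o1)→filled(o1,p2) ✓  (d2,p3,o3)→filled(o3,p3) ✗  (d3,p1,o1)→filled(o1,p1) ✗  (d3,p1,o2)→filled(o2,p1) ✗  (d3,p1,o3)→filled(o3,p1) ✓  (d3,p2,o1)→filled(o1,p2) ✓  (d3,p2,o2)→filled(o2,p2) ✗
Counterexamples (restrictor triples failing the scope): 8.

8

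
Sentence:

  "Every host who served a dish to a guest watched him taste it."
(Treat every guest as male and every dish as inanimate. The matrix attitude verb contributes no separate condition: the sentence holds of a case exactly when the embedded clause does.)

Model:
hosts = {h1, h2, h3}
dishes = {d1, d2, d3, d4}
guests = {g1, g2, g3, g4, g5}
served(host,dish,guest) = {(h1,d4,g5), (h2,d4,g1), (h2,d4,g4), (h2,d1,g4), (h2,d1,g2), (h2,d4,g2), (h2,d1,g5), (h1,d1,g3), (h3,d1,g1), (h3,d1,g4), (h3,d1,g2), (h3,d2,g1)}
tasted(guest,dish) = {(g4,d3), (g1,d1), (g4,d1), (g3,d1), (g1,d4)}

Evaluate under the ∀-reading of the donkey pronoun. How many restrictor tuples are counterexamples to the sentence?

"him" takes "a guest" as antecedent and "it" takes "a dish"; both are donkey pronouns co-varying with the restrictor.
Strong reading: for every (h,d,g) with served(h,d,g), tasted(g,d).
Restrictor triples: (h1,d1,g3)→tasted(g3,d1) ✓  (h1,d4,g5)→tasted(g5,d4) ✗  (h2,d1,g2)→tasted(g2,d1) ✗  (h2,d1,g4)→tasted(g4,d1) ✓  (h2,d1,g5)→tasted(g5,d1) ✗  (h2,d4,g1)→tasted(g1,d4) ✓  (h2,d4,g2)→tasted(g2,d4) ✗  (h2,d4,g4)→tasted(g4,d4) ✗  (h3,d1,g1)→tasted(g1,d1) ✓  (h3,d1,g2)→tasted(g2,d1) ✗  (h3,d1,g4)→tasted(g4,d1) ✓  (h3,d2,g1)→tasted(g1,d2) ✗
Counterexamples (restrictor triples failing the scope): 7.

7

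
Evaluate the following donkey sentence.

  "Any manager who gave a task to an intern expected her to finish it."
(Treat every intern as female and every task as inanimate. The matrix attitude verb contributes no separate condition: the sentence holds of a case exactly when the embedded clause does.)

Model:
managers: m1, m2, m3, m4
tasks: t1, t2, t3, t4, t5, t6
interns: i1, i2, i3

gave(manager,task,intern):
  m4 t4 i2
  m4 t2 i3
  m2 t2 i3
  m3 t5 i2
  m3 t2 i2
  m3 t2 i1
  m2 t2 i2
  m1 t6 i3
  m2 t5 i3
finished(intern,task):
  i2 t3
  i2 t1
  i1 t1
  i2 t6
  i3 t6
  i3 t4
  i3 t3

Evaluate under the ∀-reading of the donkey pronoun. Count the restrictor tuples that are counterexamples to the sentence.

"her" takes "an intern" as antecedent and "it" takes "a task"; both are donkey pronouns co-varying with the restrictor.
Strong reading: for every (m,t,i) with gave(m,t,i), finished(i,t).
Restrictor triples: (m1,t6,i3)→finished(i3,t6) ✓  (m2,t2,i2)→finished(i2,t2) ✗  (m2,t2,i3)→finished(i3,t2) ✗  (m2,t5,i3)→finished(i3,t5) ✗  (m3,t2,i1)→finished(i1,t2) ✗  (m3,t2,i2)→finished(i2,t2) ✗  (m3,t5,i2)→finished(i2,t5) ✗  (m4,t2,i3)→finished(i3,t2) ✗  (m4,t4,i2)→finished(i2,t4) ✗
Counterexamples (restrictor triples failing the scope): 8.

8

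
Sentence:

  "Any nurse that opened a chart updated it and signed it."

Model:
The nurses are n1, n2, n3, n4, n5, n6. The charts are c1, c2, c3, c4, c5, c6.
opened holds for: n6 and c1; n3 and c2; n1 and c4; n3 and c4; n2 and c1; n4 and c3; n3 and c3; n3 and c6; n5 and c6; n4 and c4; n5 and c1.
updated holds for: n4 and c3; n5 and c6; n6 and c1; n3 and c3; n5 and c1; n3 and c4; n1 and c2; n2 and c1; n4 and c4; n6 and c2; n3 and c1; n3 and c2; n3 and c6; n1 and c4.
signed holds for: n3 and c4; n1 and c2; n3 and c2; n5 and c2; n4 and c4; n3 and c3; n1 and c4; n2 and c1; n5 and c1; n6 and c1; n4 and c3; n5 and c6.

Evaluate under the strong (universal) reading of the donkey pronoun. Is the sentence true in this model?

False

"it" takes "a chart" as antecedent — a donkey pronoun bound across the clause boundary.
Strong reading: for every (n,c) with opened(n,c), updated(n,c) ∧ signed(n,c).
Restrictor pairs: (n1,c4) ✓  (n2,c1) ✓  (n3,c2) ✓  (n3,c3) ✓  (n3,c4) ✓  (n3,c6) ✗  (n4,c3) ✓  (n4,c4) ✓  (n5,c1) ✓  (n5,c6) ✓  (n6,c1) ✓
Counterexample: (n3,c6) is in opened but fails the scope.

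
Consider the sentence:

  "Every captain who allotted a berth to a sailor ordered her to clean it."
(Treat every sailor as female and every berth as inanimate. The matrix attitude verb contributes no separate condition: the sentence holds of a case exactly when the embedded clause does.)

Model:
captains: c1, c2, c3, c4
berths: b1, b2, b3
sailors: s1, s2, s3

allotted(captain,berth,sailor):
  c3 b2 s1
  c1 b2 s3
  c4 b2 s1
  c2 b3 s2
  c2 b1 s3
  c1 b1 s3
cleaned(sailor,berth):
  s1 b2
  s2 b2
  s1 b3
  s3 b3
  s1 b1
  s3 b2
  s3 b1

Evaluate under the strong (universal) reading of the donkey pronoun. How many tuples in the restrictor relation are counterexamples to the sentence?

"her" takes "a sailor" as antecedent and "it" takes "a berth"; both are donkey pronouns co-varying with the restrictor.
Strong reading: for every (c,b,s) with allotted(c,b,s), cleaned(s,b).
Restrictor triples: (c1,b1,s3)→cleaned(s3,b1) ✓  (c1,b2,s3)→cleaned(s3,b2) ✓  (c2,b1,s3)→cleaned(s3,b1) ✓  (c2,b3,s2)→cleaned(s2,b3) ✗  (c3,b2,s1)→cleaned(s1,b2) ✓  (c4,b2,s1)→cleaned(s1,b2) ✓
Counterexamples (restrictor triples failing the scope): 1.

1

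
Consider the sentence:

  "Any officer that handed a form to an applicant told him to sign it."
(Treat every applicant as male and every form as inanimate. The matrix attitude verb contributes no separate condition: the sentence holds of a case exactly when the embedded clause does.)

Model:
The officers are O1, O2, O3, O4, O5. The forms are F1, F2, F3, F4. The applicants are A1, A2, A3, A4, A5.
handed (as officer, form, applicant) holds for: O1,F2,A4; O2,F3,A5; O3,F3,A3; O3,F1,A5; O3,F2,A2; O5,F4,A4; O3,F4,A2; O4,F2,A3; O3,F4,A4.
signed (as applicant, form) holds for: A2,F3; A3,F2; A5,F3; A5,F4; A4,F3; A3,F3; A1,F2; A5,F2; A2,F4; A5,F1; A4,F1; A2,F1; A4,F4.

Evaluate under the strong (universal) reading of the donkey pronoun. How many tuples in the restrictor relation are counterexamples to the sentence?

"him" takes "an applicant" as antecedent and "it" takes "a form"; both are donkey pronouns co-varying with the restrictor.
Strong reading: for every (o,f,a) with handed(o,f,a), signed(a,f).
Restrictor triples: (O1,F2,A4)→signed(A4,F2) ✗  (O2,F3,A5)→signed(A5,F3) ✓  (O3,F1,A5)→signed(A5,F1) ✓  (O3,F2,A2)→signed(A2,F2) ✗  (O3,F3,A3)→signed(A3,F3) ✓  (O3,F4,A2)→signed(A2,F4) ✓  (O3,F4,A4)→signed(A4,F4) ✓  (O4,F2,A3)→signed(A3,F2) ✓  (O5,F4,A4)→signed(A4,F4) ✓
Counterexamples (restrictor triples failing the scope): 2.

2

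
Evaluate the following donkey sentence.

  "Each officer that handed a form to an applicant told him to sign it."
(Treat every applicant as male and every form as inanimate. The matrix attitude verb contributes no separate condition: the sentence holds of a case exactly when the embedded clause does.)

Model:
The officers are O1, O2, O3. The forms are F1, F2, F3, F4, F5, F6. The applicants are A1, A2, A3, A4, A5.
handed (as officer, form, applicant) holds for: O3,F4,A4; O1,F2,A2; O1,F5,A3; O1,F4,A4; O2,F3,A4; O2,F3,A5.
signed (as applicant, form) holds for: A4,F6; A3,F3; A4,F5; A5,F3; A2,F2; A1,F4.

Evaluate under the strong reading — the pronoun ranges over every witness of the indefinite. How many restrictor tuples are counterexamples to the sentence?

4

"him" takes "an applicant" as antecedent and "it" takes "a form"; both are donkey pronouns co-varying with the restrictor.
Strong reading: for every (o,f,a) with handed(o,f,a), signed(a,f).
Restrictor triples: (O1,F2,A2)→signed(A2,F2) ✓  (O1,F4,A4)→signed(A4,F4) ✗  (O1,F5,A3)→signed(A3,F5) ✗  (O2,F3,A4)→signed(A4,F3) ✗  (O2,F3,A5)→signed(A5,F3) ✓  (O3,F4,A4)→signed(A4,F4) ✗
Counterexamples (restrictor triples failing the scope): 4.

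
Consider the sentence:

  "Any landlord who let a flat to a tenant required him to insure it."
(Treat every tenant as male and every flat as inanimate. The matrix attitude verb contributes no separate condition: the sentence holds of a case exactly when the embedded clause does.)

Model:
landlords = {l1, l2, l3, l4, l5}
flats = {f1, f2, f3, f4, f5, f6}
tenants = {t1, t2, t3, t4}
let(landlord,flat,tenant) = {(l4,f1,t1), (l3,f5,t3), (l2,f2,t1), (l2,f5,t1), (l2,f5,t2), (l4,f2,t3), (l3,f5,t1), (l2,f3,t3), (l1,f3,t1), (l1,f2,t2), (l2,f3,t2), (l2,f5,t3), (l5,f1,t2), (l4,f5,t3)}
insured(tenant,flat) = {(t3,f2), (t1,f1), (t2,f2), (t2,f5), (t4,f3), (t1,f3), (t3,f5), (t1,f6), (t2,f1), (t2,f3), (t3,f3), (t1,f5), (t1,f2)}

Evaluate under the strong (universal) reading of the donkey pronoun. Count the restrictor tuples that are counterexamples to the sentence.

"him" takes "a tenant" as antecedent and "it" takes "a flat"; both are donkey pronouns co-varying with the restrictor.
Strong reading: for every (l,f,t) with let(l,f,t), insured(t,f).
Restrictor triples: (l1,f2,t2)→insured(t2,f2) ✓  (l1,f3,t1)→insured(t1,f3) ✓  (l2,f2,t1)→insured(t1,f2) ✓  (l2,f3,t2)→insured(t2,f3) ✓  (l2,f3,t3)→insured(t3,f3) ✓  (l2,f5,t1)→insured(t1,f5) ✓  (l2,f5,t2)→insured(t2,f5) ✓  (l2,f5,t3)→insured(t3,f5) ✓  (l3,f5,t1)→insured(t1,f5) ✓  (l3,f5,t3)→insured(t3,f5) ✓  (l4,f1,t1)→insured(t1,f1) ✓  (l4,f2,t3)→insured(t3,f2) ✓  (l4,f5,t3)→insured(t3,f5) ✓  (l5,f1,t2)→insured(t2,f1) ✓
Counterexamples (restrictor triples failing the scope): 0.

0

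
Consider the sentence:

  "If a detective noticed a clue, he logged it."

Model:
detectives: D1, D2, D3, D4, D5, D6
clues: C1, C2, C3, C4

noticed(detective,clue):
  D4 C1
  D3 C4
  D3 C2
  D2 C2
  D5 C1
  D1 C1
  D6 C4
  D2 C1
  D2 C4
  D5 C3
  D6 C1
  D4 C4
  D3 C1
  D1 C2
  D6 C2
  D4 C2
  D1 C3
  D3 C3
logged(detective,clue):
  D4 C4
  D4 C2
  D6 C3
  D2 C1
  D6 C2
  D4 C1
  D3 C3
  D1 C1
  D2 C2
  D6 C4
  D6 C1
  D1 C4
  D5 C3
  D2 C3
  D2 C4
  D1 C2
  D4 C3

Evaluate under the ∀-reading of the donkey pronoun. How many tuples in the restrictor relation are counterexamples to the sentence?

5

"it" takes "a clue" as antecedent — a donkey pronoun bound across the clause boundary.
Strong reading: for every (d,c) with noticed(d,c), logged(d,c).
Restrictor pairs: (D1,C1) ✓  (D1,C2) ✓  (D1,C3) ✗  (D2,C1) ✓  (D2,C2) ✓  (D2,C4) ✓  (D3,C1) ✗  (D3,C2) ✗  (D3,C3) ✓  (D3,C4) ✗  (D4,C1) ✓  (D4,C2) ✓  (D4,C4) ✓  (D5,C1) ✗  (D5,C3) ✓  (D6,C1) ✓  (D6,C2) ✓  (D6,C4) ✓
Counterexamples (restrictor pairs failing the scope): 5.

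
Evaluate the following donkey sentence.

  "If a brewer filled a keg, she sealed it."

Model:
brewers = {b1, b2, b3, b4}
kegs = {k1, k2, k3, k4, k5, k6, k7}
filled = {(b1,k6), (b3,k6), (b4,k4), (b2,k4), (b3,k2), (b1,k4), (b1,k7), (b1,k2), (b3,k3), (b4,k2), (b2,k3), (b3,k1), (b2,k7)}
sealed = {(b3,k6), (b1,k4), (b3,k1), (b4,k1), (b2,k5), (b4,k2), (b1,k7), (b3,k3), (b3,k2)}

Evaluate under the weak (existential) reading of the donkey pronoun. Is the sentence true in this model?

False

"it" takes "a keg" as antecedent — a donkey pronoun bound across the clause boundary.
Weak reading: every brewer b with some filled-keg has at least one filled-keg k such that sealed(b,k).
Per brewer: b1:✓  b2:✗  b3:✓  b4:✓
b2 has no witness among its filled-kegs.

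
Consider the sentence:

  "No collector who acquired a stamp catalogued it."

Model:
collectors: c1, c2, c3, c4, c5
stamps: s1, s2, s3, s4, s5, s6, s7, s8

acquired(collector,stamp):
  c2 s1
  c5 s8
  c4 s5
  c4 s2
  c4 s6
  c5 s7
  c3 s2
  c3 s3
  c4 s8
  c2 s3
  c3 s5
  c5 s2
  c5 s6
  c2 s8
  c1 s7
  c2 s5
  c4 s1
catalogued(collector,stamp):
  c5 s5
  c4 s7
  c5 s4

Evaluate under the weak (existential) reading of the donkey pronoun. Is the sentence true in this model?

True

"it" takes "a stamp" as antecedent — a donkey pronoun bound across the clause boundary.
Truth condition: for no (c,s) with acquired(c,s) does catalogued(c,s) hold.
Restrictor pairs — does the scope hold? (c1,s7):fails  (c2,s1):fails  (c2,s3):fails  (c2,s5):fails  (c2,s8):fails  (c3,s2):fails  (c3,s3):fails  (c3,s5):fails  (c4,s1):fails  (c4,s2):fails  (c4,s5):fails  (c4,s6):fails  (c4,s8):fails  (c5,s2):fails  (c5,s6):fails  (c5,s7):fails  (c5,s8):fails
Scope holds for no restrictor pair, so the sentence is true.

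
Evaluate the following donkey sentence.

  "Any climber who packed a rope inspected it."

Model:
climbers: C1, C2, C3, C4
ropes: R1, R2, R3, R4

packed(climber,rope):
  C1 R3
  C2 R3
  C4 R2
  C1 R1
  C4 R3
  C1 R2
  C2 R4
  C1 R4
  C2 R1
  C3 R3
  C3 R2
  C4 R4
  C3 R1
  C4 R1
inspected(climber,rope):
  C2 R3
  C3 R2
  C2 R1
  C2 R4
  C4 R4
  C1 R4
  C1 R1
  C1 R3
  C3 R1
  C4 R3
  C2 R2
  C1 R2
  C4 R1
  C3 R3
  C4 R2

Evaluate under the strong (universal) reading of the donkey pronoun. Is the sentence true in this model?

"it" takes "a rope" as antecedent — a donkey pronoun bound across the clause boundary.
Strong reading: for every (c,r) with packed(c,r), inspected(c,r).
Restrictor pairs: (C1,R1) ✓  (C1,R2) ✓  (C1,R3) ✓  (C1,R4) ✓  (C2,R1) ✓  (C2,R3) ✓  (C2,R4) ✓  (C3,R1) ✓  (C3,R2) ✓  (C3,R3) ✓  (C4,R1) ✓  (C4,R2) ✓  (C4,R3) ✓  (C4,R4) ✓
Every restrictor pair satisfies the scope.

True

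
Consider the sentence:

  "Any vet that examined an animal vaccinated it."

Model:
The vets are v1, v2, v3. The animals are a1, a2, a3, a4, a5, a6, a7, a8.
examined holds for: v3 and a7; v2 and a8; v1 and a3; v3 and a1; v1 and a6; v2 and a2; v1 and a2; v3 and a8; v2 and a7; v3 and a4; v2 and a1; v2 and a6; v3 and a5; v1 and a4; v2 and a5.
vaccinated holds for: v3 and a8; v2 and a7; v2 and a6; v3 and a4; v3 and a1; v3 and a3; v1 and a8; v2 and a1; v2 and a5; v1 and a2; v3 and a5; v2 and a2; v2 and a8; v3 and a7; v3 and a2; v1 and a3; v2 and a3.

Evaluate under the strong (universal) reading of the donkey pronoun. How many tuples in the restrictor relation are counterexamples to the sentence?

"it" takes "an animal" as antecedent — a donkey pronoun bound across the clause boundary.
Strong reading: for every (v,a) with examined(v,a), vaccinated(v,a).
Restrictor pairs: (v1,a2) ✓  (v1,a3) ✓  (v1,a4) ✗  (v1,a6) ✗  (v2,a1) ✓  (v2,a2) ✓  (v2,a5) ✓  (v2,a6) ✓  (v2,a7) ✓  (v2,a8) ✓  (v3,a1) ✓  (v3,a4) ✓  (v3,a5) ✓  (v3,a7) ✓  (v3,a8) ✓
Counterexamples (restrictor pairs failing the scope): 2.

2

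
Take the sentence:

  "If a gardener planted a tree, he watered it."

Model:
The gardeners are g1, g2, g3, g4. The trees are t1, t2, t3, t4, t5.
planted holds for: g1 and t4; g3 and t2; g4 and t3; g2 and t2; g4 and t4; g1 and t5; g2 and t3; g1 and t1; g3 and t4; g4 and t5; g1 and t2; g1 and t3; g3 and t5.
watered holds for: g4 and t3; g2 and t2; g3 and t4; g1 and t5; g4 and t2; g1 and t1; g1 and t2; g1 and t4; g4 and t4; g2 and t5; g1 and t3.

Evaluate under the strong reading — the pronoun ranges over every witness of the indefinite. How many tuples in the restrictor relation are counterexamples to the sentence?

"it" takes "a tree" as antecedent — a donkey pronoun bound across the clause boundary.
Strong reading: for every (g,t) with planted(g,t), watered(g,t).
Restrictor pairs: (g1,t1) ✓  (g1,t2) ✓  (g1,t3) ✓  (g1,t4) ✓  (g1,t5) ✓  (g2,t2) ✓  (g2,t3) ✗  (g3,t2) ✗  (g3,t4) ✓  (g3,t5) ✗  (g4,t3) ✓  (g4,t4) ✓  (g4,t5) ✗
Counterexamples (restrictor pairs failing the scope): 4.

4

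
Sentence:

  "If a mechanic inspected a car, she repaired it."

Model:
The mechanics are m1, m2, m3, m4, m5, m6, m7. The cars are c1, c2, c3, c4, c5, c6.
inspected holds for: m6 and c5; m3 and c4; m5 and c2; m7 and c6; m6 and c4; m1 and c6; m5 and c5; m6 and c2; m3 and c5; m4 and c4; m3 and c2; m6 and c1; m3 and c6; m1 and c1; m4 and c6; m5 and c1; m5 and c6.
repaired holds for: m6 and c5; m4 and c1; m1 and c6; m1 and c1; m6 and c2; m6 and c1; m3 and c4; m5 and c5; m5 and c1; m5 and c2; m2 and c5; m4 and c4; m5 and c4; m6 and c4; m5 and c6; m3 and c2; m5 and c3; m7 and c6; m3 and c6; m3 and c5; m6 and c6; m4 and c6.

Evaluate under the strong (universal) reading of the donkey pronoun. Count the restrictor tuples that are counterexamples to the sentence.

"it" takes "a car" as antecedent — a donkey pronoun bound across the clause boundary.
Strong reading: for every (m,c) with inspected(m,c), repaired(m,c).
Restrictor pairs: (m1,c1) ✓  (m1,c6) ✓  (m3,c2) ✓  (m3,c4) ✓  (m3,c5) ✓  (m3,c6) ✓  (m4,c4) ✓  (m4,c6) ✓  (m5,c1) ✓  (m5,c2) ✓  (m5,c5) ✓  (m5,c6) ✓  (m6,c1) ✓  (m6,c2) ✓  (m6,c4) ✓  (m6,c5) ✓  (m7,c6) ✓
Counterexamples (restrictor pairs failing the scope): 0.

0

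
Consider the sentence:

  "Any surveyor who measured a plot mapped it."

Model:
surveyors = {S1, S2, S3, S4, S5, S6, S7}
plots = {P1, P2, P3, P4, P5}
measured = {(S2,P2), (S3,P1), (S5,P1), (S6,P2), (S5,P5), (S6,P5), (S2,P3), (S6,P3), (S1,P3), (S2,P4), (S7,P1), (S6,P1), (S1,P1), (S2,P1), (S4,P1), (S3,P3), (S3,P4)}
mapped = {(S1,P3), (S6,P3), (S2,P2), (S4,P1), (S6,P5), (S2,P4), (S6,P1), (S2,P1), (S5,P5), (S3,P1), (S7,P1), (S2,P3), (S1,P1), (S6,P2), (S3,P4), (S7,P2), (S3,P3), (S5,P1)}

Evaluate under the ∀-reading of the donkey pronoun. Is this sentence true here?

"it" takes "a plot" as antecedent — a donkey pronoun bound across the clause boundary.
Strong reading: for every (s,p) with measured(s,p), mapped(s,p).
Restrictor pairs: (S1,P1) ✓  (S1,P3) ✓  (S2,P1) ✓  (S2,P2) ✓  (S2,P3) ✓  (S2,P4) ✓  (S3,P1) ✓  (S3,P3) ✓  (S3,P4) ✓  (S4,P1) ✓  (S5,P1) ✓  (S5,P5) ✓  (S6,P1) ✓  (S6,P2) ✓  (S6,P3) ✓  (S6,P5) ✓  (S7,P1) ✓
Every restrictor pair satisfies the scope.

True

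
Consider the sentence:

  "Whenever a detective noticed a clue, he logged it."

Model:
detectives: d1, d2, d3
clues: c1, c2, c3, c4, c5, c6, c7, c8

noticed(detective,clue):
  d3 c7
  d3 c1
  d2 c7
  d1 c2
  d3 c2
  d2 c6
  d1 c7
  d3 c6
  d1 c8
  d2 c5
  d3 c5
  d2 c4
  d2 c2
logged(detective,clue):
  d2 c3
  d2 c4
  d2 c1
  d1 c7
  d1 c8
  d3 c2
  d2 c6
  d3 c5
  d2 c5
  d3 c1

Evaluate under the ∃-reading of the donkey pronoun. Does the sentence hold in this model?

True

"it" takes "a clue" as antecedent — a donkey pronoun bound across the clause boundary.
Weak reading: every detective d with some noticed-clue has at least one noticed-clue c such that logged(d,c).
Per detective: d1:✓  d2:✓  d3:✓
Every detective in the restrictor has a witness.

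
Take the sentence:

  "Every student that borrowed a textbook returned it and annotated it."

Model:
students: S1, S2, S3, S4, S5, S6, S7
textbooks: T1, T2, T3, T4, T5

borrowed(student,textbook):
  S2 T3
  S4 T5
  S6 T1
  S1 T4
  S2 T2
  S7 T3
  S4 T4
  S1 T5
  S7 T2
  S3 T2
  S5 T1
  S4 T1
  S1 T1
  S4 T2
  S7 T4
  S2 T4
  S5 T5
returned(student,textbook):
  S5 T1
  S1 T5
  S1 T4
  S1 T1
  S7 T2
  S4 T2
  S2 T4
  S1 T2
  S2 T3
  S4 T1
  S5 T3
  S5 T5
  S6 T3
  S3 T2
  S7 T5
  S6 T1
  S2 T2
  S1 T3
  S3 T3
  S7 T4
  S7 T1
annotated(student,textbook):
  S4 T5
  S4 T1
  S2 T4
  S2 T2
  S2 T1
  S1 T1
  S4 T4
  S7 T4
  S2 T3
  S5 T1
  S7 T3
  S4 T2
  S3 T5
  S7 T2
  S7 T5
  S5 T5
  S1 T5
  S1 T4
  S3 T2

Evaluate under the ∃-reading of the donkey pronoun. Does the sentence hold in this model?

False

"it" takes "a textbook" as antecedent — a donkey pronoun bound across the clause boundary.
Weak reading: every student s with some borrowed-textbook has at least one borrowed-textbook t such that returned(s,t) ∧ annotated(s,t).
Per student: S1:✓  S2:✓  S3:✓  S4:✓  S5:✓  S6:✗  S7:✓
S6 has no witness among its borrowed-textbooks.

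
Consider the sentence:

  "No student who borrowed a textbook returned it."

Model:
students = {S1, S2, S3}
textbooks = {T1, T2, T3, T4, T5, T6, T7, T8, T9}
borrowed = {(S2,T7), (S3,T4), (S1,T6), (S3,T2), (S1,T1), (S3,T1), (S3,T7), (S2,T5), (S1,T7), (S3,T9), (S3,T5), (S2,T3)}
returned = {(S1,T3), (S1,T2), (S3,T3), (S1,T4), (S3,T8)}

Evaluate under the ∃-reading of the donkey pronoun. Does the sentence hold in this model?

True

"it" takes "a textbook" as antecedent — a donkey pronoun bound across the clause boundary.
Truth condition: for no (s,t) with borrowed(s,t) does returned(s,t) hold.
Restrictor pairs — does the scope hold? (S1,T1):fails  (S1,T6):fails  (S1,T7):fails  (S2,T3):fails  (S2,T5):fails  (S2,T7):fails  (S3,T1):fails  (S3,T2):fails  (S3,T4):fails  (S3,T5):fails  (S3,T7):fails  (S3,T9):fails
Scope holds for no restrictor pair, so the sentence is true.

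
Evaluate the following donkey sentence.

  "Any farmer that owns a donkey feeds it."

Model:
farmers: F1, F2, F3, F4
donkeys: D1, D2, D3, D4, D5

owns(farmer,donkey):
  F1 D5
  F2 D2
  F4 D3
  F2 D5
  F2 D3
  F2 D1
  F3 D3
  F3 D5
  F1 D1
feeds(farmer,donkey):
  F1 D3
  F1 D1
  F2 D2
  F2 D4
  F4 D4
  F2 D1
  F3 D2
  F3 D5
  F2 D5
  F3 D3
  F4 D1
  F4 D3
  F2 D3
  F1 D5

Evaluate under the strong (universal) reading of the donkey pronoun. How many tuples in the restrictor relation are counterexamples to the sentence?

0

"it" takes "a donkey" as antecedent — a donkey pronoun bound across the clause boundary.
Strong reading: for every (f,d) with owns(f,d), feeds(f,d).
Restrictor pairs: (F1,D1) ✓  (F1,D5) ✓  (F2,D1) ✓  (F2,D2) ✓  (F2,D3) ✓  (F2,D5) ✓  (F3,D3) ✓  (F3,D5) ✓  (F4,D3) ✓
Counterexamples (restrictor pairs failing the scope): 0.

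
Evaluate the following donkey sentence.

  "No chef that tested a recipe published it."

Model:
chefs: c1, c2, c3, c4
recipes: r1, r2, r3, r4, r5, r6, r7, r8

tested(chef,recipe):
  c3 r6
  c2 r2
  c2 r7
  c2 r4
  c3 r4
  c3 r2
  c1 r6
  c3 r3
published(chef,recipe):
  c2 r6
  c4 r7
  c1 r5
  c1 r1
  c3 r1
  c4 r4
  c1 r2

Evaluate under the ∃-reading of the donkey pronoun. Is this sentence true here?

True

"it" takes "a recipe" as antecedent — a donkey pronoun bound across the clause boundary.
Truth condition: for no (c,r) with tested(c,r) does published(c,r) hold.
Restrictor pairs — does the scope hold? (c1,r6):fails  (c2,r2):fails  (c2,r4):fails  (c2,r7):fails  (c3,r2):fails  (c3,r3):fails  (c3,r4):fails  (c3,r6):fails
Scope holds for no restrictor pair, so the sentence is true.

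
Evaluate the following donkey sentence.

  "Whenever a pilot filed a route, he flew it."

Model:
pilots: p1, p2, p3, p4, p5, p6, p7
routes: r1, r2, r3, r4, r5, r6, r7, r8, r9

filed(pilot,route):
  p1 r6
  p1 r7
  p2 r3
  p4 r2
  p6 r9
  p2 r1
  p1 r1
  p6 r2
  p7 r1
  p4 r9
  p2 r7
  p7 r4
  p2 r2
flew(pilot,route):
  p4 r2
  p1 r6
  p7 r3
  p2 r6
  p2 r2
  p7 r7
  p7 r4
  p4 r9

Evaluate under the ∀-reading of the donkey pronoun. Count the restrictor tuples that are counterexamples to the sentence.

"it" takes "a route" as antecedent — a donkey pronoun bound across the clause boundary.
Strong reading: for every (p,r) with filed(p,r), flew(p,r).
Restrictor pairs: (p1,r1) ✗  (p1,r6) ✓  (p1,r7) ✗  (p2,r1) ✗  (p2,r2) ✓  (p2,r3) ✗  (p2,r7) ✗  (p4,r2) ✓  (p4,r9) ✓  (p6,r2) ✗  (p6,r9) ✗  (p7,r1) ✗  (p7,r4) ✓
Counterexamples (restrictor pairs failing the scope): 8.

8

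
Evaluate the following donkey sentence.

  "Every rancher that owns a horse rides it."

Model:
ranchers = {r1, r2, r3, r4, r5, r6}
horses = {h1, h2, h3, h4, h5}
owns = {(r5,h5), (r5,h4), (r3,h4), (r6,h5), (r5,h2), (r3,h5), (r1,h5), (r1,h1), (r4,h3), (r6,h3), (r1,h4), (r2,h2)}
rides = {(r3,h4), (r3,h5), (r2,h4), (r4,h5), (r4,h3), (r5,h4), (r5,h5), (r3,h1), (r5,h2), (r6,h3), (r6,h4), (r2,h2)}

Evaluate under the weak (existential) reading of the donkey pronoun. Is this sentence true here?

"it" takes "a horse" as antecedent — a donkey pronoun bound across the clause boundary.
Weak reading: every rancher r with some owns-horse has at least one owns-horse h such that rides(r,h).
Per rancher: r1:✗  r2:✓  r3:✓  r4:✓  r5:✓  r6:✓
r1 has no witness among its owns-horses.

False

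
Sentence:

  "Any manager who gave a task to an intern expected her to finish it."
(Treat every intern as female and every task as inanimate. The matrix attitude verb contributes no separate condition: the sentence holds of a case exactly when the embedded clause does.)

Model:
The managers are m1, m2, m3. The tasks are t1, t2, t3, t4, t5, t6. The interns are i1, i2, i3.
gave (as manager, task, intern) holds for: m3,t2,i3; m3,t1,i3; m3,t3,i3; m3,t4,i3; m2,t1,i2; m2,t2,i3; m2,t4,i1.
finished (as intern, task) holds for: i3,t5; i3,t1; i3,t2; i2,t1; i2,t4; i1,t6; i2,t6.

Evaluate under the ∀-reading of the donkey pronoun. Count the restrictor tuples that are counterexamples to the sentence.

3

"her" takes "an intern" as antecedent and "it" takes "a task"; both are donkey pronouns co-varying with the restrictor.
Strong reading: for every (m,t,i) with gave(m,t,i), finished(i,t).
Restrictor triples: (m2,t1,i2)→finished(i2,t1) ✓  (m2,t2,i3)→finished(i3,t2) ✓  (m2,t4,i1)→finished(i1,t4) ✗  (m3,t1,i3)→finished(i3,t1) ✓  (m3,t2,i3)→finished(i3,t2) ✓  (m3,t3,i3)→finished(i3,t3) ✗  (m3,t4,i3)→finished(i3,t4) ✗
Counterexamples (restrictor triples failing the scope): 3.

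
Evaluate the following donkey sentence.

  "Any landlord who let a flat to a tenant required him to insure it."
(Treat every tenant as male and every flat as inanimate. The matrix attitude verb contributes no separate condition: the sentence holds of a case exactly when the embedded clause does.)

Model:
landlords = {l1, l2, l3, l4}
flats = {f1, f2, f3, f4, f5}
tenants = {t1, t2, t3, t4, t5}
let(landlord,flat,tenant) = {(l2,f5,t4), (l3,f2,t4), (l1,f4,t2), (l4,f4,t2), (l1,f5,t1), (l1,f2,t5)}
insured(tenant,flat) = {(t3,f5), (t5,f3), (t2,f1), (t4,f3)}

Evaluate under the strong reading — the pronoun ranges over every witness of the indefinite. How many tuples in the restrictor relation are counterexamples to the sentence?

"him" takes "a tenant" as antecedent and "it" takes "a flat"; both are donkey pronouns co-varying with the restrictor.
Strong reading: for every (l,f,t) with let(l,f,t), insured(t,f).
Restrictor triples: (l1,f2,t5)→insured(t5,f2) ✗  (l1,f4,t2)→insured(t2,f4) ✗  (l1,f5,t1)→insured(t1,f5) ✗  (l2,f5,t4)→insured(t4,f5) ✗  (l3,f2,t4)→insured(t4,f2) ✗  (l4,f4,t2)→insured(t2,f4) ✗
Counterexamples (restrictor triples failing the scope): 6.

6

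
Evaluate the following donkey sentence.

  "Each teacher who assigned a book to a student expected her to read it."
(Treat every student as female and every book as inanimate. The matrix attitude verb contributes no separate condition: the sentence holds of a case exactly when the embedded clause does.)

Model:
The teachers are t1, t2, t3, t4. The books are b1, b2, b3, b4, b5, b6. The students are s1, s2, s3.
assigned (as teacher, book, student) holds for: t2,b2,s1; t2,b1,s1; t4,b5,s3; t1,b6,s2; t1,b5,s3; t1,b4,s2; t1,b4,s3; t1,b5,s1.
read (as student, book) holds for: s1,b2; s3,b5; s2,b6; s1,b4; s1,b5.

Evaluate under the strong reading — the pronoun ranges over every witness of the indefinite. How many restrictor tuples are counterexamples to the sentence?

3

"her" takes "a student" as antecedent and "it" takes "a book"; both are donkey pronouns co-varying with the restrictor.
Strong reading: for every (t,b,s) with assigned(t,b,s), read(s,b).
Restrictor triples: (t1,b4,s2)→read(s2,b4) ✗  (t1,b4,s3)→read(s3,b4) ✗  (t1,b5,s1)→read(s1,b5) ✓  (t1,b5,s3)→read(s3,b5) ✓  (t1,b6,s2)→read(s2,b6) ✓  (t2,b1,s1)→read(s1,b1) ✗  (t2,b2,s1)→read(s1,b2) ✓  (t4,b5,s3)→read(s3,b5) ✓
Counterexamples (restrictor triples failing the scope): 3.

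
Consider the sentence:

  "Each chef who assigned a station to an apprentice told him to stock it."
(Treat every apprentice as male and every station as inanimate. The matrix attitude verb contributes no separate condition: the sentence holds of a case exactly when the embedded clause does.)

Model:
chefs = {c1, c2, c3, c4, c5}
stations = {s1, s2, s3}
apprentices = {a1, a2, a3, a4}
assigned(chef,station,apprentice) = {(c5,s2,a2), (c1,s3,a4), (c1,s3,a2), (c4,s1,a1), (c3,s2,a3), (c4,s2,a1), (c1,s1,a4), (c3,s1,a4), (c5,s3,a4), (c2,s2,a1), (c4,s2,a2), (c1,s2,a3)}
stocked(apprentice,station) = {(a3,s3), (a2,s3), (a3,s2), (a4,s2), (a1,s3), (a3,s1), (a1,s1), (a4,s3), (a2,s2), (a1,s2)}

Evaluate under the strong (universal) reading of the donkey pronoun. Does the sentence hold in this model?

"him" takes "an apprentice" as antecedent and "it" takes "a station"; both are donkey pronouns co-varying with the restrictor.
Strong reading: for every (c,s,a) with assigned(c,s,a), stocked(a,s).
Restrictor triples: (c1,s1,a4)→stocked(a4,s1) ✗  (c1,s2,a3)→stocked(a3,s2) ✓  (c1,s3,a2)→stocked(a2,s3) ✓  (c1,s3,a4)→stocked(a4,s3) ✓  (c2,s2,a1)→stocked(a1,s2) ✓  (c3,s1,a4)→stocked(a4,s1) ✗  (c3,s2,a3)→stocked(a3,s2) ✓  (c4,s1,a1)→stocked(a1,s1) ✓  (c4,s2,a1)→stocked(a1,s2) ✓  (c4,s2,a2)→stocked(a2,s2) ✓  (c5,s2,a2)→stocked(a2,s2) ✓  (c5,s3,a4)→stocked(a4,s3) ✓
Counterexample: (c1,s1,a4) — stocked(a4,s1) does not hold.

False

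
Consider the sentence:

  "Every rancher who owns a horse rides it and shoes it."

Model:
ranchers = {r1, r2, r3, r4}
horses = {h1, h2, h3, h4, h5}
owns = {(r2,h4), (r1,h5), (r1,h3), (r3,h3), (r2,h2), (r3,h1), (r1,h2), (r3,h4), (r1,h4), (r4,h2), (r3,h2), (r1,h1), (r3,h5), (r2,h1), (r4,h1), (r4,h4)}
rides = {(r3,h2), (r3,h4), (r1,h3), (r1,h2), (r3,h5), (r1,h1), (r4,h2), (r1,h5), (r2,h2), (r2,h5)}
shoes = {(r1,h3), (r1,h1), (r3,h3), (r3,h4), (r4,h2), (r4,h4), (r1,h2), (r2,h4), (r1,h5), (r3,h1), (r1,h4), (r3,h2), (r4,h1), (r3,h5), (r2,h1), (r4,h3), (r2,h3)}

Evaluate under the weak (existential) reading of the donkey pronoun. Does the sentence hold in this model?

"it" takes "a horse" as antecedent — a donkey pronoun bound across the clause boundary.
Weak reading: every rancher r with some owns-horse has at least one owns-horse h such that rides(r,h) ∧ shoes(r,h).
Per rancher: r1:✓  r2:✗  r3:✓  r4:✓
r2 has no witness among its owns-horses.

False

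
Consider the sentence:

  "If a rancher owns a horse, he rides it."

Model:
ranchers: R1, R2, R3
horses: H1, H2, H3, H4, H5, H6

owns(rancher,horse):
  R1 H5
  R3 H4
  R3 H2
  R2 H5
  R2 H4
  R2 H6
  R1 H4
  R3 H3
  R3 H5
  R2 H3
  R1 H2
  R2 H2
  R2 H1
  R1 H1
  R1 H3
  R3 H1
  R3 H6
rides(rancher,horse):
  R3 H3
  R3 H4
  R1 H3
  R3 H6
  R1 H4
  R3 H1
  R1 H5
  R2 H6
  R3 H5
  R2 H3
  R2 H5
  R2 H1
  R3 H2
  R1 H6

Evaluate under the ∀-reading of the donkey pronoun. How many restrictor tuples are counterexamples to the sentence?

4

"it" takes "a horse" as antecedent — a donkey pronoun bound across the clause boundary.
Strong reading: for every (r,h) with owns(r,h), rides(r,h).
Restrictor pairs: (R1,H1) ✗  (R1,H2) ✗  (R1,H3) ✓  (R1,H4) ✓  (R1,H5) ✓  (R2,H1) ✓  (R2,H2) ✗  (R2,H3) ✓  (R2,H4) ✗  (R2,H5) ✓  (R2,H6) ✓  (R3,H1) ✓  (R3,H2) ✓  (R3,H3) ✓  (R3,H4) ✓  (R3,H5) ✓  (R3,H6) ✓
Counterexamples (restrictor pairs failing the scope): 4.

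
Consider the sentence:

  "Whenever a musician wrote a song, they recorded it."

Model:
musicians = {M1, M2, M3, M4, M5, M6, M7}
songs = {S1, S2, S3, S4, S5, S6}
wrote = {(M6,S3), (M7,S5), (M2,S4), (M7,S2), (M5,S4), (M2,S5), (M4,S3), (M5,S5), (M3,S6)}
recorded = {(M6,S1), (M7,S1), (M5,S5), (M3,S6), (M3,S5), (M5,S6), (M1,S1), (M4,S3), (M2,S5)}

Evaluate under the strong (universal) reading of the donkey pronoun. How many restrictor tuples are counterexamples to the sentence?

5

"it" takes "a song" as antecedent — a donkey pronoun bound across the clause boundary.
Strong reading: for every (m,s) with wrote(m,s), recorded(m,s).
Restrictor pairs: (M2,S4) ✗  (M2,S5) ✓  (M3,S6) ✓  (M4,S3) ✓  (M5,S4) ✗  (M5,S5) ✓  (M6,S3) ✗  (M7,S2) ✗  (M7,S5) ✗
Counterexamples (restrictor pairs failing the scope): 5.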